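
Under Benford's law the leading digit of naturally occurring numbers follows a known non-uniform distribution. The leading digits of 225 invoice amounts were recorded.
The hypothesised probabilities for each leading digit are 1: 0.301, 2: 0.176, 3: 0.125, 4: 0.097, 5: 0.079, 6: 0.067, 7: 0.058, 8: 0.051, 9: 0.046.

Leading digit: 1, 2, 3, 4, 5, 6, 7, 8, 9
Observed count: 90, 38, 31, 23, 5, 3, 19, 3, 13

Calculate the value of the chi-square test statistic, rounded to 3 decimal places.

Expected counts E_i = n·p_i: 225×0.301 = 67.725, 225×0.176 = 39.6, 225×0.125 = 28.125, 225×0.097 = 21.825, 225×0.079 = 17.775, 225×0.067 = 15.075, 225×0.058 = 13.05, 225×0.051 = 11.475, 225×0.046 = 10.35.
cat         O        E   (O−E)²/E
1          90   67.725     7.3263
2          38     39.6     0.0646
3          31   28.125     0.2939
4          23   21.825     0.0633
5           5   17.775     9.1815
6           3   15.075     9.6720
7          19    13.05     2.7128
8           3   11.475     6.2593
9          13    10.35     0.6785
Sum = 36.252

36.252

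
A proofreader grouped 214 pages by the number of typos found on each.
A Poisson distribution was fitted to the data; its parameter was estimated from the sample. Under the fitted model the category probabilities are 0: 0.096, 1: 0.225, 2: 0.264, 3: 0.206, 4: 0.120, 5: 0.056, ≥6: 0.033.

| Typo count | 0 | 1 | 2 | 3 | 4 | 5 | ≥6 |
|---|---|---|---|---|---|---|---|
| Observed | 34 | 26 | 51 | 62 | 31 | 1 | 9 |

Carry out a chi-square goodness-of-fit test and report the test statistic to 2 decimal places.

Expected counts E_i = n·p_i: 214×0.096 = 20.544, 214×0.225 = 48.15, 214×0.264 = 56.496, 214×0.206 = 44.084, 214×0.120 = 25.68, 214×0.056 = 11.984, 214×0.033 = 7.062.
0: (34 − 20.544)²/20.544 = 181.063936/20.544 = 8.813
1: (26 − 48.15)²/48.15 = 490.6225/48.15 = 10.189
2: (51 − 56.496)²/56.496 = 30.206016/56.496 = 0.535
3: (62 − 44.084)²/44.084 = 320.983056/44.084 = 7.281
4: (31 − 25.68)²/25.68 = 28.3024/25.68 = 1.102
5: (1 − 11.984)²/11.984 = 120.648256/11.984 = 10.067
≥6: (9 − 7.062)²/7.062 = 3.755844/7.062 = 0.532
Sum = 38.52

38.52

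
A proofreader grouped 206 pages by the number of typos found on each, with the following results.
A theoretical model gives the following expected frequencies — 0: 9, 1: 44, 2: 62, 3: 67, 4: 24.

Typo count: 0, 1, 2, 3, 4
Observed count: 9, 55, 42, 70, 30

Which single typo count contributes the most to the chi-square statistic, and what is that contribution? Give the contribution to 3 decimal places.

cat         O        E   (O−E)²/E
0           9        9     0.0000
1          55       44     2.7500
2          42       62     6.4516
3          70       67     0.1343
4          30       24     1.5000
The largest term is for 2: 6.452.

2, 6.452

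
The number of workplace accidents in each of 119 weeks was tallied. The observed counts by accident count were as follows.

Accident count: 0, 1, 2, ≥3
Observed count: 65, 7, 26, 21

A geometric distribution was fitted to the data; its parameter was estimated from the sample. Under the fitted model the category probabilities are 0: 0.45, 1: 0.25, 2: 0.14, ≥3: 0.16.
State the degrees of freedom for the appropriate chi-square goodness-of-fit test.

There are k = 4 categories and 1 parameter estimated from the data, so df = 4 − 1 − 1 = 2.

2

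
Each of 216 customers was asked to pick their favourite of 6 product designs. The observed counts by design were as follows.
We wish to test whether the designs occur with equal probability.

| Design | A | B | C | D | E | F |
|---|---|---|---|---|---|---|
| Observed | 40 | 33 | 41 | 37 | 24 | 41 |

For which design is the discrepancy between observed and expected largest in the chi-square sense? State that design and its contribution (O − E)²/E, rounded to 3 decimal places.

Under H₀ each category has probability 1/6, so each expected count is 216/6 = 36.
χ² = (40−36)²/36 + (33−36)²/36 + (41−36)²/36 + (37−36)²/36 + (24−36)²/36 + (41−36)²/36
   = 0.4444 + 0.2500 + 0.6944 + 0.0278 + 4.0000 + 0.6944
The largest term is for E: 4.000.

E, 4.000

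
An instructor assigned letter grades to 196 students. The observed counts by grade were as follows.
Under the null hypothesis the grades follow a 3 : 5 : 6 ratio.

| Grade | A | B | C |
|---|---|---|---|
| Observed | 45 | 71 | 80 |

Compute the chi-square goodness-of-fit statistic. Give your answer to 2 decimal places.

0.42

Ratio total = 14. Expected counts: 196×3/14 = 42, 196×5/14 = 70, 196×6/14 = 84.
cat         O        E   (O−E)²/E
A          45       42      0.214
B          71       70      0.014
C          80       84      0.190
Sum = 0.42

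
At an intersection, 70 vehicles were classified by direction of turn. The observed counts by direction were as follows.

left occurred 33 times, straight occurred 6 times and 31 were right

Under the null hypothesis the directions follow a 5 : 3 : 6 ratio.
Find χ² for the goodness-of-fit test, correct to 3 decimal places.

7.993

Ratio total = 14. Expected counts: 70×5/14 = 25, 70×3/14 = 15, 70×6/14 = 30.
χ² = (33−25)²/25 + (6−15)²/15 + (31−30)²/30
   = 2.5600 + 5.4000 + 0.0333
Sum = 7.993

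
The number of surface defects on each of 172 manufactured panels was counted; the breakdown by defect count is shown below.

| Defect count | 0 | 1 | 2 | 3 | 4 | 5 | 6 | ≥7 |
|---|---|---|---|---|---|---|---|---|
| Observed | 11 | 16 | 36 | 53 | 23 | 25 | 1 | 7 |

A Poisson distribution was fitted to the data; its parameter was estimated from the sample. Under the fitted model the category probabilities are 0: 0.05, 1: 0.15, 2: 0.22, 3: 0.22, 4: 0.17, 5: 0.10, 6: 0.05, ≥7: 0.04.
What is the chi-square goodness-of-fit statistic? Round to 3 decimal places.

Expected counts E_i = n·p_i: 172×0.05 = 8.6, 172×0.15 = 25.8, 172×0.22 = 37.84, 172×0.22 = 37.84, 172×0.17 = 29.24, 172×0.10 = 17.2, 172×0.05 = 8.6, 172×0.04 = 6.88.
χ² = (11−8.6)²/8.6 + (16−25.8)²/25.8 + (36−37.84)²/37.84 + (53−37.84)²/37.84 + (23−29.24)²/29.24 + (25−17.2)²/17.2 + (1−8.6)²/8.6 + (7−6.88)²/6.88
   = 0.6698 + 3.7225 + 0.0895 + 6.0736 + 1.3317 + 3.5372 + 6.7163 + 0.0021
Sum = 22.143

22.143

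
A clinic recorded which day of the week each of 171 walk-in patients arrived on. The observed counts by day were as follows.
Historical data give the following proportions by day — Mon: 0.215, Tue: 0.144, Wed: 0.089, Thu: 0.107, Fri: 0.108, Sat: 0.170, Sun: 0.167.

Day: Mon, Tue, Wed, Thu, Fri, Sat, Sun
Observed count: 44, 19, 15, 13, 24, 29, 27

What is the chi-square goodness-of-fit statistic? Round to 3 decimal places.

Expected counts E_i = n·p_i: 171×0.215 = 36.765, 171×0.144 = 24.624, 171×0.089 = 15.219, 171×0.107 = 18.297, 171×0.108 = 18.468, 171×0.170 = 29.07, 171×0.167 = 28.557.
Mon: (44 − 36.765)²/36.765 = 52.345225/36.765 = 1.4238
Tue: (19 − 24.624)²/24.624 = 31.629376/24.624 = 1.2845
Wed: (15 − 15.219)²/15.219 = 0.047961/15.219 = 0.0032
Thu: (13 − 18.297)²/18.297 = 28.058209/18.297 = 1.5335
Fri: (24 − 18.468)²/18.468 = 30.603024/18.468 = 1.6571
Sat: (29 − 29.07)²/29.07 = 0.0049/29.07 = 0.0002
Sun: (27 − 28.557)²/28.557 = 2.424249/28.557 = 0.0849
Sum = 5.987

5.987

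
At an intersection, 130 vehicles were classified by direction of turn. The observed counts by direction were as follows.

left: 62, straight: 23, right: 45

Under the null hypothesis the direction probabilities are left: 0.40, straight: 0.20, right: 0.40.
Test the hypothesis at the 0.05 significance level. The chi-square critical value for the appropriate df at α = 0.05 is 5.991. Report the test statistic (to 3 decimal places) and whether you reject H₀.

Expected counts E_i = n·p_i: 130×0.40 = 52, 130×0.20 = 26, 130×0.40 = 52.
cat           O        E   (O−E)²/E
left         62       52     1.9231
straight     23       26     0.3462
right        45       52     0.9423
Sum = 3.212
df = 2. Since 3.212 < 5.991, we do not reject H₀.

3.212; do not reject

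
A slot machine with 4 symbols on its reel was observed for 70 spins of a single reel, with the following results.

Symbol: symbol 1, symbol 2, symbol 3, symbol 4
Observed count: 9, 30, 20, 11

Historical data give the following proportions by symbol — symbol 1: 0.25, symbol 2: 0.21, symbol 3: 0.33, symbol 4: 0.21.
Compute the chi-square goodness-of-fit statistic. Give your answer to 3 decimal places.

Expected counts E_i = n·p_i: 70×0.25 = 17.5, 70×0.21 = 14.7, 70×0.33 = 23.1, 70×0.21 = 14.7.
symbol 1: (9 − 17.5)²/17.5 = 72.25/17.5 = 4.1286
symbol 2: (30 − 14.7)²/14.7 = 234.09/14.7 = 15.9245
symbol 3: (20 − 23.1)²/23.1 = 9.61/23.1 = 0.4160
symbol 4: (11 − 14.7)²/14.7 = 13.69/14.7 = 0.9313
Sum = 21.400

21.400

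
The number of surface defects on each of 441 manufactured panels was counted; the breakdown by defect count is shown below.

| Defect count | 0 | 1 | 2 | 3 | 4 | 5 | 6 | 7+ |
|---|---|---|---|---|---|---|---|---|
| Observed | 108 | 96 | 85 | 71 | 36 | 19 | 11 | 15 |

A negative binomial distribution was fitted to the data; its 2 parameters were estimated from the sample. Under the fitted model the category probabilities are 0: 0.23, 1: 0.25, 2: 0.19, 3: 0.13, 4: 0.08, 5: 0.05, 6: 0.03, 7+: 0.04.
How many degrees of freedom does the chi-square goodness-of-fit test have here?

There are k = 8 categories and 2 parameters estimated from the data, so df = 8 − 1 − 2 = 5.

5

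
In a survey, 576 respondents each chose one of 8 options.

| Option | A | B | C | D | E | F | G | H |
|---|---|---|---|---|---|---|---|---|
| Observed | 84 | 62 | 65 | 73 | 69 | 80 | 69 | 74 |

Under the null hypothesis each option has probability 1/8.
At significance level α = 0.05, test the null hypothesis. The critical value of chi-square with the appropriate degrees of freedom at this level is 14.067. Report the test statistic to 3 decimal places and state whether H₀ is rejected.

Under H₀ each category has probability 1/8, so each expected count is 576/8 = 72.
χ² = (84−72)²/72 + (62−72)²/72 + (65−72)²/72 + (73−72)²/72 + (69−72)²/72 + (80−72)²/72 + (69−72)²/72 + (74−72)²/72
   = 2.0000 + 1.3889 + 0.6806 + 0.0139 + 0.1250 + 0.8889 + 0.1250 + 0.0556
Sum = 5.278
df = 7. Since 5.278 < 14.067, we do not reject H₀.

5.278; do not reject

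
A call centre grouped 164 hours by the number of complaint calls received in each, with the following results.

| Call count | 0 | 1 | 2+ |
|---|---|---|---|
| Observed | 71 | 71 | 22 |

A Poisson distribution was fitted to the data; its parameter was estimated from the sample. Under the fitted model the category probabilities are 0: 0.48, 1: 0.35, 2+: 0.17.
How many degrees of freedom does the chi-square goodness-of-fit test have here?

1

There are k = 3 categories and 1 parameter estimated from the data, so df = 3 − 1 − 1 = 1.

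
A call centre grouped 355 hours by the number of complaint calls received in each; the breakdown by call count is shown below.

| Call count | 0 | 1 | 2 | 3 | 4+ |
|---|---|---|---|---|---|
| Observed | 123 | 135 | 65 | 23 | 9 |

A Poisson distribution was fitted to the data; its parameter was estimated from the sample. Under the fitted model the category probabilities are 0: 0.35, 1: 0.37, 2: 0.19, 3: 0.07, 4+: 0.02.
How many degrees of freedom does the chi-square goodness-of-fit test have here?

3

There are k = 5 categories and 1 parameter estimated from the data, so df = 5 − 1 − 1 = 3.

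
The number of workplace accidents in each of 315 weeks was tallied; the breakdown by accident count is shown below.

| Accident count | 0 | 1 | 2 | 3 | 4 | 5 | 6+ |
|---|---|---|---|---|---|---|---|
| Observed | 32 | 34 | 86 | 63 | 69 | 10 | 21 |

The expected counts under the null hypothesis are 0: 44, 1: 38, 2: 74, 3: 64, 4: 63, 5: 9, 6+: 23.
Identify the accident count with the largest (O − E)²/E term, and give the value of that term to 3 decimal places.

0, 3.273

χ² = (32−44)²/44 + (34−38)²/38 + (86−74)²/74 + (63−64)²/64 + (69−63)²/63 + (10−9)²/9 + (21−23)²/23
   = 3.2727 + 0.4211 + 1.9459 + 0.0156 + 0.5714 + 0.1111 + 0.1739
The largest term is for 0: 3.273.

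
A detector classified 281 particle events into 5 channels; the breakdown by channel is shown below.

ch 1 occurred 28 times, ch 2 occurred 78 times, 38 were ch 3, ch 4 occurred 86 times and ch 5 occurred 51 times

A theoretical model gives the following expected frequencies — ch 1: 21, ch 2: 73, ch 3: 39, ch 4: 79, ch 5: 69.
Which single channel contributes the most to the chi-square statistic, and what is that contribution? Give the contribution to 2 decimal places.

ch 5, 4.70

cat         O        E   (O−E)²/E
ch 1       28       21      2.333
ch 2       78       73      0.342
ch 3       38       39      0.026
ch 4       86       79      0.620
ch 5       51       69      4.696
The largest term is for ch 5: 4.70.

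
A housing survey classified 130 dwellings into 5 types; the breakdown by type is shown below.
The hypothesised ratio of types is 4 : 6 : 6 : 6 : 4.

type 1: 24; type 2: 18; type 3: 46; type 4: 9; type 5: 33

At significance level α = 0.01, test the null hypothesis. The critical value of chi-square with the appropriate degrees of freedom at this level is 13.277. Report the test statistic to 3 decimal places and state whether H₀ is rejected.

Ratio total = 26. Expected counts: 130×4/26 = 20, 130×6/26 = 30, 130×6/26 = 30, 130×6/26 = 30, 130×4/26 = 20.
type 1: (24 − 20)²/20 = 16/20 = 0.8000
type 2: (18 − 30)²/30 = 144/30 = 4.8000
type 3: (46 − 30)²/30 = 256/30 = 8.5333
type 4: (9 − 30)²/30 = 441/30 = 14.7000
type 5: (33 − 20)²/20 = 169/20 = 8.4500
Sum = 37.283
df = 4. Since 37.283 > 13.277, we reject H₀.

37.283; reject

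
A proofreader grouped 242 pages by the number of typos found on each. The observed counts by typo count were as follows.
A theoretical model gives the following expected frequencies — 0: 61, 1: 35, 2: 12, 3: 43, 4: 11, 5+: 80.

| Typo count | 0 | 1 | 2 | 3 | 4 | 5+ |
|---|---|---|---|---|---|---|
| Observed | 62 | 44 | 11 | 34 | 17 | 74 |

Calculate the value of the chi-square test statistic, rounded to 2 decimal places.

0: (62 − 61)²/61 = 1/61 = 0.016
1: (44 − 35)²/35 = 81/35 = 2.314
2: (11 − 12)²/12 = 1/12 = 0.083
3: (34 − 43)²/43 = 81/43 = 1.884
4: (17 − 11)²/11 = 36/11 = 3.273
5+: (74 − 80)²/80 = 36/80 = 0.450
Sum = 8.02

8.02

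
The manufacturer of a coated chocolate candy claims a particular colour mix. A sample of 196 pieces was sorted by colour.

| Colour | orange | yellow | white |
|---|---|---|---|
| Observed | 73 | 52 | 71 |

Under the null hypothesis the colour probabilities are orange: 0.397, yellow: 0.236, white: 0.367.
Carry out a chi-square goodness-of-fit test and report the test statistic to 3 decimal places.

Expected counts E_i = n·p_i: 196×0.397 = 77.812, 196×0.236 = 46.256, 196×0.367 = 71.932.
cat         O        E   (O−E)²/E
orange     73   77.812     0.2976
yellow     52   46.256     0.7133
white      71   71.932     0.0121
Sum = 1.023

1.023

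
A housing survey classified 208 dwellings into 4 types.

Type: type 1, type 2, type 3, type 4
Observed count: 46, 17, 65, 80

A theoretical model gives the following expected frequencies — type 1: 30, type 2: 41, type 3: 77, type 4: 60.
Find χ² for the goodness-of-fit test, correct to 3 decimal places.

31.119

type 1: (46 − 30)²/30 = 256/30 = 8.5333
type 2: (17 − 41)²/41 = 576/41 = 14.0488
type 3: (65 − 77)²/77 = 144/77 = 1.8701
type 4: (80 − 60)²/60 = 400/60 = 6.6667
Sum = 31.119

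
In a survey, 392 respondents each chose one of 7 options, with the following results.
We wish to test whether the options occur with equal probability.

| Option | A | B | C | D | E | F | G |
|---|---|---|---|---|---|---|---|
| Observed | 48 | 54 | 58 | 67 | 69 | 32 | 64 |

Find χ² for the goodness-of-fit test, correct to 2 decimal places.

17.89

Under H₀ each category has probability 1/7, so each expected count is 392/7 = 56.
A: (48 − 56)²/56 = 64/56 = 1.143
B: (54 − 56)²/56 = 4/56 = 0.071
C: (58 − 56)²/56 = 4/56 = 0.071
D: (67 − 56)²/56 = 121/56 = 2.161
E: (69 − 56)²/56 = 169/56 = 3.018
F: (32 − 56)²/56 = 576/56 = 10.286
G: (64 − 56)²/56 = 64/56 = 1.143
Sum = 17.89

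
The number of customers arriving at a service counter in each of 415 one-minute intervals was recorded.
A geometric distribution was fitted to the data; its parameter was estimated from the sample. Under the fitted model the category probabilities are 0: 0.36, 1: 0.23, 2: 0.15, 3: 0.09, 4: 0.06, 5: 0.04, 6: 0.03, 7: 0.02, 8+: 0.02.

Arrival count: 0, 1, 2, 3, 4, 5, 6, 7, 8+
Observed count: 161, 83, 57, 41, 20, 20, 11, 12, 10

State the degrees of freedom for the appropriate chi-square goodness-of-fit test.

7

There are k = 9 categories and 1 parameter estimated from the data, so df = 9 − 1 − 1 = 7.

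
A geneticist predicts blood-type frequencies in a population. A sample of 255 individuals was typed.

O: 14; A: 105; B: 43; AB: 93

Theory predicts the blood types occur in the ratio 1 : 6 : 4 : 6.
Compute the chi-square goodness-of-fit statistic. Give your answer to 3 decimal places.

7.483

Ratio total = 17. Expected counts: 255×1/17 = 15, 255×6/17 = 90, 255×4/17 = 60, 255×6/17 = 90.
cat         O        E   (O−E)²/E
O          14       15     0.0667
A         105       90     2.5000
B          43       60     4.8167
AB         93       90     0.1000
Sum = 7.483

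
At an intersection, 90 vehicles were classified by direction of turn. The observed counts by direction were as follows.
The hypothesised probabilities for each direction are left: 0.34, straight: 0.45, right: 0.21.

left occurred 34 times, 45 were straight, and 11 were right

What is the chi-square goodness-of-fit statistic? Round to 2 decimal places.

Expected counts E_i = n·p_i: 90×0.34 = 30.6, 90×0.45 = 40.5, 90×0.21 = 18.9.
left: (34 − 30.6)²/30.6 = 11.56/30.6 = 0.378
straight: (45 − 40.5)²/40.5 = 20.25/40.5 = 0.500
right: (11 − 18.9)²/18.9 = 62.41/18.9 = 3.302
Sum = 4.18

4.18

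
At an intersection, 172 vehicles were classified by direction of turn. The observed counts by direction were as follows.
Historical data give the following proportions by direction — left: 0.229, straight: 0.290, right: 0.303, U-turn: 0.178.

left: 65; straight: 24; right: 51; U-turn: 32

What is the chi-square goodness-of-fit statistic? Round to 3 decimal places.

Expected counts E_i = n·p_i: 172×0.229 = 39.388, 172×0.290 = 49.88, 172×0.303 = 52.116, 172×0.178 = 30.616.
left: (65 − 39.388)²/39.388 = 655.974544/39.388 = 16.6542
straight: (24 − 49.88)²/49.88 = 669.7744/49.88 = 13.4277
right: (51 − 52.116)²/52.116 = 1.245456/52.116 = 0.0239
U-turn: (32 − 30.616)²/30.616 = 1.915456/30.616 = 0.0626
Sum = 30.168

30.168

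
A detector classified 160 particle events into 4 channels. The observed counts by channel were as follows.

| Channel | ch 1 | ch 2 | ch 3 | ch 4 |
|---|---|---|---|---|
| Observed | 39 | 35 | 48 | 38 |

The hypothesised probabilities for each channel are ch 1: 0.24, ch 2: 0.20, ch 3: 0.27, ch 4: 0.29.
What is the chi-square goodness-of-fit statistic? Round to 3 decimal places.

2.345

Expected counts E_i = n·p_i: 160×0.24 = 38.4, 160×0.20 = 32, 160×0.27 = 43.2, 160×0.29 = 46.4.
ch 1: (39 − 38.4)²/38.4 = 0.36/38.4 = 0.0094
ch 2: (35 − 32)²/32 = 9/32 = 0.2813
ch 3: (48 − 43.2)²/43.2 = 23.04/43.2 = 0.5333
ch 4: (38 − 46.4)²/46.4 = 70.56/46.4 = 1.5207
Sum = 2.345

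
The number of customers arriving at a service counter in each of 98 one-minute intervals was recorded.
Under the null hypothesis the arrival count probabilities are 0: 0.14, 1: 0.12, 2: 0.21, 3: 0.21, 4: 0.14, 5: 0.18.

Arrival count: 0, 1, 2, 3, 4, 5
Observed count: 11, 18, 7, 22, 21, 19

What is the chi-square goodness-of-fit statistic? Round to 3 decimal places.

Expected counts E_i = n·p_i: 98×0.14 = 13.72, 98×0.12 = 11.76, 98×0.21 = 20.58, 98×0.21 = 20.58, 98×0.14 = 13.72, 98×0.18 = 17.64.
χ² = (11−13.72)²/13.72 + (18−11.76)²/11.76 + (7−20.58)²/20.58 + (22−20.58)²/20.58 + (21−13.72)²/13.72 + (19−17.64)²/17.64
   = 0.5392 + 3.3110 + 8.9610 + 0.0980 + 3.8629 + 0.1049
Sum = 16.877

16.877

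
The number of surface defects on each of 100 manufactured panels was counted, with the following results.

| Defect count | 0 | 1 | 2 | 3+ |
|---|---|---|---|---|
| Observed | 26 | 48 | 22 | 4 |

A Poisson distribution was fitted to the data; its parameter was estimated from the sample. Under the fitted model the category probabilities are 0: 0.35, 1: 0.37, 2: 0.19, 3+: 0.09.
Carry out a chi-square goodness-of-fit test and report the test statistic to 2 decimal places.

8.84

Expected counts E_i = n·p_i: 100×0.35 = 35, 100×0.37 = 37, 100×0.19 = 19, 100×0.09 = 9.
χ² = (26−35)²/35 + (48−37)²/37 + (22−19)²/19 + (4−9)²/9
   = 2.314 + 3.270 + 0.474 + 2.778
Sum = 8.84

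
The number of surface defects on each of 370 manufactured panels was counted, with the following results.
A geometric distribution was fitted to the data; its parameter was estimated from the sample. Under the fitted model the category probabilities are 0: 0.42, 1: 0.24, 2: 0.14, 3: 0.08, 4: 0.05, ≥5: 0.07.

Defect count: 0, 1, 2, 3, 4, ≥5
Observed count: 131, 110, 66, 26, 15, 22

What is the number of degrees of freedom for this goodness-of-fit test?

4

There are k = 6 categories and 1 parameter estimated from the data, so df = 6 − 1 − 1 = 4.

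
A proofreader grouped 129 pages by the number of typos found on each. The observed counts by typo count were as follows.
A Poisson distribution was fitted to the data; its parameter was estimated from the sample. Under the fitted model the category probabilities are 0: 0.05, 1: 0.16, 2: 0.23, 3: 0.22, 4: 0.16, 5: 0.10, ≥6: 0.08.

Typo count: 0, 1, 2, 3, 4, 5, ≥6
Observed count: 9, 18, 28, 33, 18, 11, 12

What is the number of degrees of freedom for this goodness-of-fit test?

There are k = 7 categories and 1 parameter estimated from the data, so df = 7 − 1 − 1 = 5.

5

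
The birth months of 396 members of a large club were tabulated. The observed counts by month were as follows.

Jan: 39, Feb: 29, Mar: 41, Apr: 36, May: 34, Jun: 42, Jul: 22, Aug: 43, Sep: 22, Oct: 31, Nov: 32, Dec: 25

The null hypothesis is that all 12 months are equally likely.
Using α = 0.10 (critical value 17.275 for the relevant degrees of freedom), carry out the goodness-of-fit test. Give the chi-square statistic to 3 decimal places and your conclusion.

Under H₀ each category has probability 1/12, so each expected count is 396/12 = 33.
Jan: (39 − 33)²/33 = 36/33 = 1.0909
Feb: (29 − 33)²/33 = 16/33 = 0.4848
Mar: (41 − 33)²/33 = 64/33 = 1.9394
Apr: (36 − 33)²/33 = 9/33 = 0.2727
May: (34 − 33)²/33 = 1/33 = 0.0303
Jun: (42 − 33)²/33 = 81/33 = 2.4545
Jul: (22 − 33)²/33 = 121/33 = 3.6667
Aug: (43 − 33)²/33 = 100/33 = 3.0303
Sep: (22 − 33)²/33 = 121/33 = 3.6667
Oct: (31 − 33)²/33 = 4/33 = 0.1212
Nov: (32 − 33)²/33 = 1/33 = 0.0303
Dec: (25 − 33)²/33 = 64/33 = 1.9394
Sum = 18.727
df = 11. Since 18.727 > 17.275, we reject H₀.

18.727; reject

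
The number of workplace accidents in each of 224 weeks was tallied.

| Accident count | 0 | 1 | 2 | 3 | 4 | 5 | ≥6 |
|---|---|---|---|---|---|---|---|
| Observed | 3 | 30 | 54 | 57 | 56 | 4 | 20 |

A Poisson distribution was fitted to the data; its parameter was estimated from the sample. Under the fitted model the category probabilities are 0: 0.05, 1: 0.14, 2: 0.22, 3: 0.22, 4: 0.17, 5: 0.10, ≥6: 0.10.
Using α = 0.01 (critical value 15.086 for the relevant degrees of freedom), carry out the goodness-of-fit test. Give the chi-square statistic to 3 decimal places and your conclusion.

Expected counts E_i = n·p_i: 224×0.05 = 11.2, 224×0.14 = 31.36, 224×0.22 = 49.28, 224×0.22 = 49.28, 224×0.17 = 38.08, 224×0.10 = 22.4, 224×0.10 = 22.4.
cat         O        E   (O−E)²/E
0           3     11.2     6.0036
1          30    31.36     0.0590
2          54    49.28     0.4521
3          57    49.28     1.2094
4          56    38.08     8.4329
5           4     22.4    15.1143
≥6         20     22.4     0.2571
Sum = 31.528
df = 5. Since 31.528 > 15.086, we reject H₀.

31.528; reject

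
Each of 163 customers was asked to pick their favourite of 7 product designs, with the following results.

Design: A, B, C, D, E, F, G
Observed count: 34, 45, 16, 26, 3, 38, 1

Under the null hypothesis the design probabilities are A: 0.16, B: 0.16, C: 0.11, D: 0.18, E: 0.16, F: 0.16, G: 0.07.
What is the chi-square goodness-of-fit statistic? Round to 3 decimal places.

52.090

Expected counts E_i = n·p_i: 163×0.16 = 26.08, 163×0.16 = 26.08, 163×0.11 = 17.93, 163×0.18 = 29.34, 163×0.16 = 26.08, 163×0.16 = 26.08, 163×0.07 = 11.41.
χ² = (34−26.08)²/26.08 + (45−26.08)²/26.08 + (16−17.93)²/17.93 + (26−29.34)²/29.34 + (3−26.08)²/26.08 + (38−26.08)²/26.08 + (1−11.41)²/11.41
   = 2.4052 + 13.7257 + 0.2077 + 0.3802 + 20.4251 + 5.4481 + 9.4976
Sum = 52.090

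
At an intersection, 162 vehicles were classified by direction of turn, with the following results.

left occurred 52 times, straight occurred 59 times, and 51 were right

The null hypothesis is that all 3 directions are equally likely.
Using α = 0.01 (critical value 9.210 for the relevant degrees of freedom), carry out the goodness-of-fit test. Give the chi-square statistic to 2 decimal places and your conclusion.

0.70; do not reject

Expected count for each of the 3 categories: 162/3 = 54.
left: (52 − 54)²/54 = 4/54 = 0.074
straight: (59 − 54)²/54 = 25/54 = 0.463
right: (51 − 54)²/54 = 9/54 = 0.167
Sum = 0.70
df = 2. Since 0.70 < 9.210, we do not reject H₀.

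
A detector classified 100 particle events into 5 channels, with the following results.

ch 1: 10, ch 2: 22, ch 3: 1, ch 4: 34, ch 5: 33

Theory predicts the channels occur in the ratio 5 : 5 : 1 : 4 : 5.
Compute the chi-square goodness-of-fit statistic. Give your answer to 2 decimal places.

24.92

Ratio total = 20. Expected counts: 100×5/20 = 25, 100×5/20 = 25, 100×1/20 = 5, 100×4/20 = 20, 100×5/20 = 25.
cat         O        E   (O−E)²/E
ch 1       10       25      9.000
ch 2       22       25      0.360
ch 3        1        5      3.200
ch 4       34       20      9.800
ch 5       33       25      2.560
Sum = 24.92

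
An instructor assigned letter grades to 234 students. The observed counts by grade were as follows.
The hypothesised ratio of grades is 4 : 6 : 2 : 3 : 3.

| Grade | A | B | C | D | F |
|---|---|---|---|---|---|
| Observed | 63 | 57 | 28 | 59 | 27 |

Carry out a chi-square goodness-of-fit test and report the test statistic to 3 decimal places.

Ratio total = 18. Expected counts: 234×4/18 = 52, 234×6/18 = 78, 234×2/18 = 26, 234×3/18 = 39, 234×3/18 = 39.
χ² = (63−52)²/52 + (57−78)²/78 + (28−26)²/26 + (59−39)²/39 + (27−39)²/39
   = 2.3269 + 5.6538 + 0.1538 + 10.2564 + 3.6923
Sum = 22.083

22.083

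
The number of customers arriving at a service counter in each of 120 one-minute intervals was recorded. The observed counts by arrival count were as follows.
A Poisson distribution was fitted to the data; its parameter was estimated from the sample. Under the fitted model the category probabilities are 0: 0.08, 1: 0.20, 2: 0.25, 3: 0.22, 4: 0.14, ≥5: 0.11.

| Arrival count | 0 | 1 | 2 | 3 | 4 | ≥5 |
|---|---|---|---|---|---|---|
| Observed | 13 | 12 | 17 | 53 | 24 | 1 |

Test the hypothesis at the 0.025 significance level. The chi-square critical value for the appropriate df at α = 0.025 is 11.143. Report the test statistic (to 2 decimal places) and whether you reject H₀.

Expected counts E_i = n·p_i: 120×0.08 = 9.6, 120×0.20 = 24, 120×0.25 = 30, 120×0.22 = 26.4, 120×0.14 = 16.8, 120×0.11 = 13.2.
0: (13 − 9.6)²/9.6 = 11.56/9.6 = 1.204
1: (12 − 24)²/24 = 144/24 = 6.000
2: (17 − 30)²/30 = 169/30 = 5.633
3: (53 − 26.4)²/26.4 = 707.56/26.4 = 26.802
4: (24 − 16.8)²/16.8 = 51.84/16.8 = 3.086
≥5: (1 − 13.2)²/13.2 = 148.84/13.2 = 11.276
Sum = 54.00
df = 4. Since 54.00 > 11.143, we reject H₀.

54.00; reject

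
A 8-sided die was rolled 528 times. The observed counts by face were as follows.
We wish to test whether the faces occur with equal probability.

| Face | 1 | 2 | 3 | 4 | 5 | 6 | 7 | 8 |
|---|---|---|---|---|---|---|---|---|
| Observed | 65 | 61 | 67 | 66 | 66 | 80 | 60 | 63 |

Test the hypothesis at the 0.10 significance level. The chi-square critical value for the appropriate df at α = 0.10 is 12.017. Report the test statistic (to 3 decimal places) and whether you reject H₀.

Under H₀ each category has probability 1/8, so each expected count is 528/8 = 66.
1: (65 − 66)²/66 = 1/66 = 0.0152
2: (61 − 66)²/66 = 25/66 = 0.3788
3: (67 − 66)²/66 = 1/66 = 0.0152
4: (66 − 66)²/66 = 0/66 = 0.0000
5: (66 − 66)²/66 = 0/66 = 0.0000
6: (80 − 66)²/66 = 196/66 = 2.9697
7: (60 − 66)²/66 = 36/66 = 0.5455
8: (63 − 66)²/66 = 9/66 = 0.1364
Sum = 4.061
df = 7. Since 4.061 < 12.017, we do not reject H₀.

4.061; do not reject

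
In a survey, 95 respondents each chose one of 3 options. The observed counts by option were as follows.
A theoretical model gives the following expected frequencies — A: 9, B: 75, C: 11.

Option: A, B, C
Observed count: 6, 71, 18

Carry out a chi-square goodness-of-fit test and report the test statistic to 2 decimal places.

A: (6 − 9)²/9 = 9/9 = 1.000
B: (71 − 75)²/75 = 16/75 = 0.213
C: (18 − 11)²/11 = 49/11 = 4.455
Sum = 5.67

5.67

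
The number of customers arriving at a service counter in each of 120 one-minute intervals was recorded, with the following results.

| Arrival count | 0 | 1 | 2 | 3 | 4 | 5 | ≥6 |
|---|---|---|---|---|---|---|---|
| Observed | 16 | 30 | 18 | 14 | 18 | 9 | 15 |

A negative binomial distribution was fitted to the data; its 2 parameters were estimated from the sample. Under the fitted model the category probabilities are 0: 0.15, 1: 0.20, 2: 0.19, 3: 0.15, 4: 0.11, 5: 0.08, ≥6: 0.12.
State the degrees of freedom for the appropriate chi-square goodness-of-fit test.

There are k = 7 categories and 2 parameters estimated from the data, so df = 7 − 1 − 2 = 4.

4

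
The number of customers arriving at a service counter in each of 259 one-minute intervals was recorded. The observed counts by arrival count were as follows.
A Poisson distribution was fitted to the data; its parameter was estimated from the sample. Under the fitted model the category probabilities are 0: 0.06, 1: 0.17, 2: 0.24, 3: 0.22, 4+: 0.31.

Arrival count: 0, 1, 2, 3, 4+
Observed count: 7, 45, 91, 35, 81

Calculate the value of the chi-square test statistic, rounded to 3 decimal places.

Expected counts E_i = n·p_i: 259×0.06 = 15.54, 259×0.17 = 44.03, 259×0.24 = 62.16, 259×0.22 = 56.98, 259×0.31 = 80.29.
cat         O        E   (O−E)²/E
0           7    15.54     4.6932
1          45    44.03     0.0214
2          91    62.16    13.3807
3          35    56.98     8.4788
4+         81    80.29     0.0063
Sum = 26.580

26.580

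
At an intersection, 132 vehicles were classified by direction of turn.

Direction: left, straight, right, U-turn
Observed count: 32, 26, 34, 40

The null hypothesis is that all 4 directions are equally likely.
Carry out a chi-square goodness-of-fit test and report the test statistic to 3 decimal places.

3.030

Under H₀ each category has probability 1/4, so each expected count is 132/4 = 33.
cat           O        E   (O−E)²/E
left         32       33     0.0303
straight     26       33     1.4848
right        34       33     0.0303
U-turn       40       33     1.4848
Sum = 3.030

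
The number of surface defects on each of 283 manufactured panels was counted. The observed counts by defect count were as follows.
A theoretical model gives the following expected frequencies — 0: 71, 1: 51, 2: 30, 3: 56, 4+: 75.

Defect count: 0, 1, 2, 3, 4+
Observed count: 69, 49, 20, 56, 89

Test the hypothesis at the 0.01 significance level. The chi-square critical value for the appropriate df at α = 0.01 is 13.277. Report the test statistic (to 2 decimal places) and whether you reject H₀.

6.08; do not reject

0: (69 − 71)²/71 = 4/71 = 0.056
1: (49 − 51)²/51 = 4/51 = 0.078
2: (20 − 30)²/30 = 100/30 = 3.333
3: (56 − 56)²/56 = 0/56 = 0.000
4+: (89 − 75)²/75 = 196/75 = 2.613
Sum = 6.08
df = 4. Since 6.08 < 13.277, we do not reject H₀.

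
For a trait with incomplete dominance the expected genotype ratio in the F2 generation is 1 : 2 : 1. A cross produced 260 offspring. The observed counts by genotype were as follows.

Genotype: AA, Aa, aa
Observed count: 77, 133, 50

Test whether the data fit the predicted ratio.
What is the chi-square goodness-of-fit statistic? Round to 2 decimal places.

Ratio total = 4. Expected counts: 260×1/4 = 65, 260×2/4 = 130, 260×1/4 = 65.
AA: (77 − 65)²/65 = 144/65 = 2.215
Aa: (133 − 130)²/130 = 9/130 = 0.069
aa: (50 − 65)²/65 = 225/65 = 3.462
Sum = 5.75

5.75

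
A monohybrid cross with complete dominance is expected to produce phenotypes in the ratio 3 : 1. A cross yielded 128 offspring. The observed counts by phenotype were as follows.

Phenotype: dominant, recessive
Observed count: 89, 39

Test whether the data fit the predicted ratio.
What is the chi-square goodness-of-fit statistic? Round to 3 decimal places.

Ratio total = 4. Expected counts: 128×3/4 = 96, 128×1/4 = 32.
χ² = (89−96)²/96 + (39−32)²/32
   = 0.5104 + 1.5313
Sum = 2.042

2.042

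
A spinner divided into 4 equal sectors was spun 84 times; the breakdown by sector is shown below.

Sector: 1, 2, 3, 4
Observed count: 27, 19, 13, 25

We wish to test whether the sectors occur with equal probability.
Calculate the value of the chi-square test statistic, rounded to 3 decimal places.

5.714

Under H₀ each category has probability 1/4, so each expected count is 84/4 = 21.
cat         O        E   (O−E)²/E
1          27       21     1.7143
2          19       21     0.1905
3          13       21     3.0476
4          25       21     0.7619
Sum = 5.714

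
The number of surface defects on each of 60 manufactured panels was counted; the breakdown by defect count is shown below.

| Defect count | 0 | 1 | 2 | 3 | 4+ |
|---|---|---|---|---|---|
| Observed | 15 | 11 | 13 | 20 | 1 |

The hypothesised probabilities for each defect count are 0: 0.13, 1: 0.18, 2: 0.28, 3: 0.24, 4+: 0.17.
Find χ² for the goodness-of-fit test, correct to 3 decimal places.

17.985

Expected counts E_i = n·p_i: 60×0.13 = 7.8, 60×0.18 = 10.8, 60×0.28 = 16.8, 60×0.24 = 14.4, 60×0.17 = 10.2.
cat         O        E   (O−E)²/E
0          15      7.8     6.6462
1          11     10.8     0.0037
2          13     16.8     0.8595
3          20     14.4     2.1778
4+          1     10.2     8.2980
Sum = 17.985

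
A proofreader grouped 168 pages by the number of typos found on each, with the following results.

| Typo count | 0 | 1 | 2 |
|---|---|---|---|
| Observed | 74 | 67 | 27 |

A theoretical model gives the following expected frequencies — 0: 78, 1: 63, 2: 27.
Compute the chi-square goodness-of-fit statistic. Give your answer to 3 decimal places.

0.459

0: (74 − 78)²/78 = 16/78 = 0.2051
1: (67 − 63)²/63 = 16/63 = 0.2540
2: (27 − 27)²/27 = 0/27 = 0.0000
Sum = 0.459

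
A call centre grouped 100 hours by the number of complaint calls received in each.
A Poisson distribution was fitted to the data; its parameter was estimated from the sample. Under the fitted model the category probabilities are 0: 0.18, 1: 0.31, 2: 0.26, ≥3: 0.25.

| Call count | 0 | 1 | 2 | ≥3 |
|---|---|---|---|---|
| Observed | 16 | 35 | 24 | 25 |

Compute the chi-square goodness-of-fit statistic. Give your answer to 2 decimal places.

Expected counts E_i = n·p_i: 100×0.18 = 18, 100×0.31 = 31, 100×0.26 = 26, 100×0.25 = 25.
0: (16 − 18)²/18 = 4/18 = 0.222
1: (35 − 31)²/31 = 16/31 = 0.516
2: (24 − 26)²/26 = 4/26 = 0.154
≥3: (25 − 25)²/25 = 0/25 = 0.000
Sum = 0.89

0.89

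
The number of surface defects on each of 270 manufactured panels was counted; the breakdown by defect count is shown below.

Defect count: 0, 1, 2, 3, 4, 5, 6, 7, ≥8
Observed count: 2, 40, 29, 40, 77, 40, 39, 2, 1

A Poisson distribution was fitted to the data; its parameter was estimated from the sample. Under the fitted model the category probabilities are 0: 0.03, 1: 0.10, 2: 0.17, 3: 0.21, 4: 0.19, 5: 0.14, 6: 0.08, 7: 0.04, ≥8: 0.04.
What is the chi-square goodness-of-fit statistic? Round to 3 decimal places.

65.077

Expected counts E_i = n·p_i: 270×0.03 = 8.1, 270×0.10 = 27, 270×0.17 = 45.9, 270×0.21 = 56.7, 270×0.19 = 51.3, 270×0.14 = 37.8, 270×0.08 = 21.6, 270×0.04 = 10.8, 270×0.04 = 10.8.
cat         O        E   (O−E)²/E
0           2      8.1     4.5938
1          40       27     6.2593
2          29     45.9     6.2224
3          40     56.7     4.9187
4          77     51.3    12.8750
5          40     37.8     0.1280
6          39     21.6    14.0167
7           2     10.8     7.1704
≥8          1     10.8     8.8926
Sum = 65.077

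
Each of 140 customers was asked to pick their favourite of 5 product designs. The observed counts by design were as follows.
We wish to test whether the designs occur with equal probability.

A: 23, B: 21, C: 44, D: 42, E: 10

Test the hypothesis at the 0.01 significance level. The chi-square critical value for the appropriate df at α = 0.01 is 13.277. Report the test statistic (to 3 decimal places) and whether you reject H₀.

Expected count for each of the 5 categories: 140/5 = 28.
χ² = (23−28)²/28 + (21−28)²/28 + (44−28)²/28 + (42−28)²/28 + (10−28)²/28
   = 0.8929 + 1.7500 + 9.1429 + 7.0000 + 11.5714
Sum = 30.357
df = 4. Since 30.357 > 13.277, we reject H₀.

30.357; reject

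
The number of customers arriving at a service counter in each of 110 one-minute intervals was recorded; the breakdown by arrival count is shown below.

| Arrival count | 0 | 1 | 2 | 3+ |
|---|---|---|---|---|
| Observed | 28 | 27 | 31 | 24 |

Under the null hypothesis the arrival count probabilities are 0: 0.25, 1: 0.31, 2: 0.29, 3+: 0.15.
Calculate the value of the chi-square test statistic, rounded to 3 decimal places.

4.922

Expected counts E_i = n·p_i: 110×0.25 = 27.5, 110×0.31 = 34.1, 110×0.29 = 31.9, 110×0.15 = 16.5.
cat         O        E   (O−E)²/E
0          28     27.5     0.0091
1          27     34.1     1.4783
2          31     31.9     0.0254
3+         24     16.5     3.4091
Sum = 4.922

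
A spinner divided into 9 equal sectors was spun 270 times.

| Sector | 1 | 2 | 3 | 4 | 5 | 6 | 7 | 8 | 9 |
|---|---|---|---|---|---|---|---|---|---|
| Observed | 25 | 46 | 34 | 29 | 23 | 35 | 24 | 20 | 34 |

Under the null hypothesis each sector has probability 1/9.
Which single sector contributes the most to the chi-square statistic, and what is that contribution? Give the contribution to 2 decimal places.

Expected count for each of the 9 categories: 270/9 = 30.
cat         O        E   (O−E)²/E
1          25       30      0.833
2          46       30      8.533
3          34       30      0.533
4          29       30      0.033
5          23       30      1.633
6          35       30      0.833
7          24       30      1.200
8          20       30      3.333
9          34       30      0.533
The largest term is for 2: 8.53.

2, 8.53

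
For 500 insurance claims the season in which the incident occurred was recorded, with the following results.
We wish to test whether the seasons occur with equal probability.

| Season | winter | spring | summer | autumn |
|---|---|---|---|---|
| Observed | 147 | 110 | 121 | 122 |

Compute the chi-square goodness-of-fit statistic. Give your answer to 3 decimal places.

Under H₀ each category has probability 1/4, so each expected count is 500/4 = 125.
cat         O        E   (O−E)²/E
winter    147      125     3.8720
spring    110      125     1.8000
summer    121      125     0.1280
autumn    122      125     0.0720
Sum = 5.872

5.872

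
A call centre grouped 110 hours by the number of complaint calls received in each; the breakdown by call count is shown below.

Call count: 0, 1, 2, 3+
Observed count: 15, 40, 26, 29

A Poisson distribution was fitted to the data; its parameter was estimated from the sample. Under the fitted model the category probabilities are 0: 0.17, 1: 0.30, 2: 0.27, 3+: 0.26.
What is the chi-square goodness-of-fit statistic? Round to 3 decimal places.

Expected counts E_i = n·p_i: 110×0.17 = 18.7, 110×0.30 = 33, 110×0.27 = 29.7, 110×0.26 = 28.6.
χ² = (15−18.7)²/18.7 + (40−33)²/33 + (26−29.7)²/29.7 + (29−28.6)²/28.6
   = 0.7321 + 1.4848 + 0.4609 + 0.0056
Sum = 2.683

2.683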